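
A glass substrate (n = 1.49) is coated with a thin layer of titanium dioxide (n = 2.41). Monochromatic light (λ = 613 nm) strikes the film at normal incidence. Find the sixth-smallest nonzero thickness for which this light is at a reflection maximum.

699 nm

At the upper boundary (n = 1.0 to n = 2.41) the reflected ray undergoes a half-wave phase shift.
Bottom surface (2.41 → 1.49): reflection off a lower-index medium gives no phase shift.
Exactly one π shift → a net half-wave offset.
For maximum reflection here: 2 n t = (m + ½) λ.
The sixth-smallest nonzero thickness corresponds to m = 5: t = (m + ½) λ / (2 n) = 5.50 × 613 / (2 × 2.41) = 699 nm.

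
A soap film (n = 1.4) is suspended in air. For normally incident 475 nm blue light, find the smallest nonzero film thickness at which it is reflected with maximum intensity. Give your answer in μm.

Top surface (1.0 → 1.4): reflection off a higher-index medium gives a half-wave phase shift.
At the lower boundary (n = 1.4 to n = 1.0) the reflected ray undergoes no phase shift.
The two reflections differ by half a wavelength.
So the condition for constructive reflection is 2 n t = (m + ½) λ.
Minimum at m = 0: t = λ / (4 n) = 475 / (4 × 1.4) = 84.8 nm.

0.0848 μm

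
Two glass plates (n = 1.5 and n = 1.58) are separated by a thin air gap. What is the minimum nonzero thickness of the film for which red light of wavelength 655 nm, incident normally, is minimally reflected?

Top surface (1.5 → 1.0): reflection off a lower-index medium gives no phase shift.
At the lower boundary (n = 1.0 to n = 1.58) the reflected ray undergoes a half-wave phase shift.
Net: one phase inversion between the two reflected rays.
For dark reflection here: 2 n t = m λ.
Minimum nonzero at m = 1: t = λ / (2 n) = 655 / (2 × 1.0) = 328 nm.

328 nm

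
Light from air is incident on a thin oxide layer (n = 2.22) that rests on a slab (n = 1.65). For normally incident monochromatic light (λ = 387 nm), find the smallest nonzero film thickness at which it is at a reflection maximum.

43.6 nm

Top surface (1.0 → 2.22): reflection off a higher-index medium gives a half-wave phase shift.
At the lower boundary (n = 2.22 to n = 1.65) the reflected ray undergoes no phase shift.
Net: one phase inversion between the two reflected rays.
For maximum reflection here: 2 n t = (m + ½) λ.
Minimum at m = 0: t = λ / (4 n) = 387 / (4 × 2.22) = 43.6 nm.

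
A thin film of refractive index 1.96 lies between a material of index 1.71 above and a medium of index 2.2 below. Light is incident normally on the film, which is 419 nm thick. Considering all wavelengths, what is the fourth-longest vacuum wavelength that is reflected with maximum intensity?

411 nm

Ray reflecting at the top interface goes from n = 1.71 toward n = 1.96: a half-wave phase shift.
Ray reflecting at the bottom interface goes from n = 1.96 toward n = 2.2: a half-wave phase shift.
Net: no relative phase inversion (both shifts match).
So the condition for constructive reflection is 2 n t = m λ.
λ = 2 n t / m. The fourth-longest wavelength is m = 4: λ = 2 × 1.96 × 419 / 4.00 = 411 nm.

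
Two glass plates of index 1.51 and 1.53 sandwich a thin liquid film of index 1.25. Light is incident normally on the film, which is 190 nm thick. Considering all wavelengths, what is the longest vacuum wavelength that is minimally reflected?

Ray reflecting at the top interface goes from n = 1.51 toward n = 1.25: no phase shift.
At the lower boundary (n = 1.25 to n = 1.53) the reflected ray undergoes a half-wave phase shift.
Exactly one π shift → a net half-wave offset.
So the condition for destructive reflection is 2 n t = m λ.
λ = 2 n t / m. The longest wavelength is m = 1: λ = 2 × 1.25 × 190 / 1.00 = 475 nm.

475 nm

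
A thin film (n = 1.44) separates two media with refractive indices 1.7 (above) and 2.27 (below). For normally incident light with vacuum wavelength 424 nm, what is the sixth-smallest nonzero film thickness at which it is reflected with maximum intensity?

810 nm

At the upper boundary (n = 1.7 to n = 1.44) the reflected ray undergoes no phase shift.
Ray reflecting at the bottom interface goes from n = 1.44 toward n = 2.27: a half-wave phase shift.
The two reflections differ by half a wavelength.
With one net inversion, constructive interference in reflection requires 2 n t = (m + ½) λ.
The sixth-smallest nonzero thickness corresponds to m = 5: t = (m + ½) λ / (2 n) = 5.50 × 424 / (2 × 1.44) = 810 nm.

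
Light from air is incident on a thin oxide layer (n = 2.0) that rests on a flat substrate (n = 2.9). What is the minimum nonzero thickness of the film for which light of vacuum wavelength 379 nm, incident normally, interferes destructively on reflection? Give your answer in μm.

Top surface (1.0 → 2.0): reflection off a higher-index medium gives a half-wave phase shift.
Bottom surface (2.0 → 2.9): reflection off a higher-index medium gives a half-wave phase shift.
Net: no relative phase inversion (both shifts match).
With no net inversion, destructive interference in reflection requires 2 n t = (m + ½) λ.
Minimum at m = 0: t = λ / (4 n) = 379 / (4 × 2.0) = 47.4 nm.

0.0474 μm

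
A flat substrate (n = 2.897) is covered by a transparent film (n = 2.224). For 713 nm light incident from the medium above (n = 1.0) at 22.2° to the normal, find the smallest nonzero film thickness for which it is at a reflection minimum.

Ray reflecting at the top interface goes from n = 1.0 toward n = 2.224: a half-wave phase shift.
Bottom surface (2.224 → 2.897): reflection off a higher-index medium gives a half-wave phase shift.
Zero or two π shifts → no net half-wave offset.
So the condition for destructive reflection is 2 n t cos θ_r = (m + ½) λ.
Snell's law: 1.0 sin 22.2° = 2.224 sin θ_r → sin θ_r = 0.170, cos θ_r = 0.985.
Minimum at m = 0: t = λ / (4 n cos θ_r) = 713 / (4 × 2.224 × 0.985) = 81.3 nm.

81.3 nm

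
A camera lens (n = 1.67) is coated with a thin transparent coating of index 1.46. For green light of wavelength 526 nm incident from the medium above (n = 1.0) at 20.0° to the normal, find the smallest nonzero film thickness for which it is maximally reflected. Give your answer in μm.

At the upper boundary (n = 1.0 to n = 1.46) the reflected ray undergoes a half-wave phase shift.
Bottom surface (1.46 → 1.67): reflection off a higher-index medium gives a half-wave phase shift.
Net: no relative phase inversion (both shifts match).
So the condition for constructive reflection is 2 n t cos θ_r = m λ.
Snell's law: 1.0 sin 20.0° = 1.46 sin θ_r → sin θ_r = 0.234, cos θ_r = 0.972.
Minimum nonzero at m = 1: t = λ / (2 n cos θ_r) = 526 / (2 × 1.46 × 0.972) = 185 nm.

0.185 μm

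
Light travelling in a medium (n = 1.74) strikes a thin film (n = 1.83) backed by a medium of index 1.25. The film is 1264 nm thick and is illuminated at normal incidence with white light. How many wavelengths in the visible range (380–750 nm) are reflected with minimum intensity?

Ray reflecting at the top interface goes from n = 1.74 toward n = 1.83: a half-wave phase shift.
At the lower boundary (n = 1.83 to n = 1.25) the reflected ray undergoes no phase shift.
Net: one phase inversion between the two reflected rays.
So the condition for destructive reflection is 2 n t = m λ.
λ = 2 n t / m = 4626 / m nm.
m=6: 771 nm (IR); m=7: 661 nm (visible); m=8: 578 nm (visible); m=9: 514 nm (visible); m=10: 463 nm (visible); m=11: 421 nm (visible); m=12: 386 nm (visible); m=13: 356 nm (UV).

6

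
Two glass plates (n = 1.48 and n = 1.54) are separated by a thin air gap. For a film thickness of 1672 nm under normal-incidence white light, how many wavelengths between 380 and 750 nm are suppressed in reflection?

Top surface (1.48 → 1.0): reflection off a lower-index medium gives no phase shift.
Ray reflecting at the bottom interface goes from n = 1.0 toward n = 1.54: a half-wave phase shift.
The two reflections differ by half a wavelength.
For minimum reflection here: 2 n t = m λ.
λ = 2 n t / m = 3344 / m nm.
m=4: 836 nm (IR); m=5: 669 nm (visible); m=6: 557 nm (visible); m=7: 478 nm (visible); m=8: 418 nm (visible); m=9: 372 nm (UV).

4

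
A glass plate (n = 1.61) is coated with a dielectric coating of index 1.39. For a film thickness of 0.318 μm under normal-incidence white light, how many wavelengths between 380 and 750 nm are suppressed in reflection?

1

Top surface (1.0 → 1.39): reflection off a higher-index medium gives a half-wave phase shift.
At the lower boundary (n = 1.39 to n = 1.61) the reflected ray undergoes a half-wave phase shift.
The two reflections carry the same phase change, so no net offset.
With no net inversion, destructive interference in reflection requires 2 n t = (m + ½) λ.
λ = 2 n t / (m + ½) = 884 / (m + ½) nm.
m=0: 1768 nm (IR); m=1: 589 nm (visible); m=2: 354 nm (UV).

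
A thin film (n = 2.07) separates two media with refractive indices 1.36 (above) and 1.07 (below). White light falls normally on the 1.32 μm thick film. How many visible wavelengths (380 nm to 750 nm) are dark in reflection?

At the upper boundary (n = 1.36 to n = 2.07) the reflected ray undergoes a half-wave phase shift.
Ray reflecting at the bottom interface goes from n = 2.07 toward n = 1.07: no phase shift.
Exactly one π shift → a net half-wave offset.
For dark reflection here: 2 n t = m λ.
λ = 2 n t / m = 5465 / m nm.
m=7: 781 nm (IR); m=8: 683 nm (visible); m=9: 607 nm (visible); m=10: 546 nm (visible); m=11: 497 nm (visible); m=12: 455 nm (visible); m=13: 420 nm (visible); m=14: 390 nm (visible); m=15: 364 nm (UV).

7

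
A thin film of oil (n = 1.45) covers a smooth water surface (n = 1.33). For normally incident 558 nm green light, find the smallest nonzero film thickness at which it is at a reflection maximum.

96.2 nm

Top surface (1.0 → 1.45): reflection off a higher-index medium gives a half-wave phase shift.
Ray reflecting at the bottom interface goes from n = 1.45 toward n = 1.33: no phase shift.
Exactly one π shift → a net half-wave offset.
For strong reflection here: 2 n t = (m + ½) λ.
Minimum at m = 0: t = λ / (4 n) = 558 / (4 × 1.45) = 96.2 nm.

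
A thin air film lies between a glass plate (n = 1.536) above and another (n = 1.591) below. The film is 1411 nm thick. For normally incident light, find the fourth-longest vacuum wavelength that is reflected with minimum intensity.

706 nm

Ray reflecting at the top interface goes from n = 1.536 toward n = 1.0: no phase shift.
Ray reflecting at the bottom interface goes from n = 1.0 toward n = 1.591: a half-wave phase shift.
Exactly one π shift → a net half-wave offset.
With one net inversion, destructive interference in reflection requires 2 n t = m λ.
λ = 2 n t / m. The fourth-longest wavelength is m = 4: λ = 2 × 1.0 × 1411 / 4.00 = 706 nm.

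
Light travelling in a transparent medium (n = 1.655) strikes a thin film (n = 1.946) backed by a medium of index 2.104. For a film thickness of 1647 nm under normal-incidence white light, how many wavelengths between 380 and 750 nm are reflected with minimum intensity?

Top surface (1.655 → 1.946): reflection off a higher-index medium gives a half-wave phase shift.
At the lower boundary (n = 1.946 to n = 2.104) the reflected ray undergoes a half-wave phase shift.
Net: no relative phase inversion (both shifts match).
For minimum reflection here: 2 n t = (m + ½) λ.
λ = 2 n t / (m + ½) = 6410 / (m + ½) nm.
m=8: 754 nm (IR); m=9: 675 nm (visible); m=10: 610 nm (visible); m=11: 557 nm (visible); m=12: 513 nm (visible); m=13: 475 nm (visible); m=14: 442 nm (visible); m=15: 414 nm (visible); m=16: 388 nm (visible); m=17: 366 nm (UV).

8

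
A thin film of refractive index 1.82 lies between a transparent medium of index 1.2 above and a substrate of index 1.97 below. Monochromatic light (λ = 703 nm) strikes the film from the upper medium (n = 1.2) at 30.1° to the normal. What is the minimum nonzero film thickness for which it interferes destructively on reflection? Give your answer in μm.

At the upper boundary (n = 1.2 to n = 1.82) the reflected ray undergoes a half-wave phase shift.
At the lower boundary (n = 1.82 to n = 1.97) the reflected ray undergoes a half-wave phase shift.
Zero or two π shifts → no net half-wave offset.
So the condition for destructive reflection is 2 n t cos θ_r = (m + ½) λ.
Snell's law: 1.2 sin 30.1° = 1.82 sin θ_r → sin θ_r = 0.331, cos θ_r = 0.944.
Minimum at m = 0: t = λ / (4 n cos θ_r) = 703 / (4 × 1.82 × 0.944) = 102 nm.

0.102 μm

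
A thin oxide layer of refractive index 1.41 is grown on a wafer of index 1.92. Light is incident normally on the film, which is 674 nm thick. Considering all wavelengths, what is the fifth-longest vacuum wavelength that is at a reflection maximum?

Top surface (1.0 → 1.41): reflection off a higher-index medium gives a half-wave phase shift.
Ray reflecting at the bottom interface goes from n = 1.41 toward n = 1.92: a half-wave phase shift.
Net: no relative phase inversion (both shifts match).
So the condition for constructive reflection is 2 n t = m λ.
λ = 2 n t / m. The fifth-longest wavelength is m = 5: λ = 2 × 1.41 × 674 / 5.00 = 380 nm.

380 nm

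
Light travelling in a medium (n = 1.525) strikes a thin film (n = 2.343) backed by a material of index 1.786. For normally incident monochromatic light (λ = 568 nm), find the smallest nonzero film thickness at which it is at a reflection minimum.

121 nm

Ray reflecting at the top interface goes from n = 1.525 toward n = 2.343: a half-wave phase shift.
Bottom surface (2.343 → 1.786): reflection off a lower-index medium gives no phase shift.
The two reflections differ by half a wavelength.
With one net inversion, destructive interference in reflection requires 2 n t = m λ.
Minimum nonzero at m = 1: t = λ / (2 n) = 568 / (2 × 2.343) = 121 nm.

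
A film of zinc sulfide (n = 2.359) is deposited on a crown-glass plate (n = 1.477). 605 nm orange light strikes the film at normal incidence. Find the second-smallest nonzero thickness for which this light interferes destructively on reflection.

At the upper boundary (n = 1.0 to n = 2.359) the reflected ray undergoes a half-wave phase shift.
At the lower boundary (n = 2.359 to n = 1.477) the reflected ray undergoes no phase shift.
The two reflections differ by half a wavelength.
With one net inversion, destructive interference in reflection requires 2 n t = m λ.
The second-smallest nonzero thickness corresponds to m = 2: t = m λ / (2 n) = 2.00 × 605 / (2 × 2.359) = 256 nm.

256 nm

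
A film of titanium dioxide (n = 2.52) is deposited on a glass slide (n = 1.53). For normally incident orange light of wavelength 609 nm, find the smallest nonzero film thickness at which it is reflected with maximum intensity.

At the upper boundary (n = 1.0 to n = 2.52) the reflected ray undergoes a half-wave phase shift.
Ray reflecting at the bottom interface goes from n = 2.52 toward n = 1.53: no phase shift.
Exactly one π shift → a net half-wave offset.
So the condition for constructive reflection is 2 n t = (m + ½) λ.
Minimum at m = 0: t = λ / (4 n) = 609 / (4 × 2.52) = 60.4 nm.

60.4 nm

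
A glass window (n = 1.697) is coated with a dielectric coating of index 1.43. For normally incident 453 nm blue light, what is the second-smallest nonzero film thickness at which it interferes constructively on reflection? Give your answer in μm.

At the upper boundary (n = 1.0 to n = 1.43) the reflected ray undergoes a half-wave phase shift.
Bottom surface (1.43 → 1.697): reflection off a higher-index medium gives a half-wave phase shift.
The two reflections carry the same phase change, so no net offset.
So the condition for constructive reflection is 2 n t = m λ.
The second-smallest nonzero thickness corresponds to m = 2: t = m λ / (2 n) = 2.00 × 453 / (2 × 1.43) = 317 nm.

0.317 μm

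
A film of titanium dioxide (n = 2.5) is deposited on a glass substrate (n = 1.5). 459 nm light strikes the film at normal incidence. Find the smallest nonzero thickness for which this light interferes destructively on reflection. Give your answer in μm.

0.0918 μm

Ray reflecting at the top interface goes from n = 1.0 toward n = 2.5: a half-wave phase shift.
Bottom surface (2.5 → 1.5): reflection off a lower-index medium gives no phase shift.
The two reflections differ by half a wavelength.
So the condition for destructive reflection is 2 n t = m λ.
The smallest nonzero thickness corresponds to m = 1: t = m λ / (2 n) = 1.00 × 459 / (2 × 2.5) = 91.8 nm.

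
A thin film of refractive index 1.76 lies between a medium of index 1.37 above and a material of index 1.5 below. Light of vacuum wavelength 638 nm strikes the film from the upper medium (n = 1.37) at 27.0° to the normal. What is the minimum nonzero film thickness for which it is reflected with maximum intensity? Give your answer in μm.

0.0969 μm

Ray reflecting at the top interface goes from n = 1.37 toward n = 1.76: a half-wave phase shift.
Bottom surface (1.76 → 1.5): reflection off a lower-index medium gives no phase shift.
Net: one phase inversion between the two reflected rays.
For maximum reflection here: 2 n t cos θ_r = (m + ½) λ.
Snell's law: 1.37 sin 27.0° = 1.76 sin θ_r → sin θ_r = 0.353, cos θ_r = 0.935.
Minimum at m = 0: t = λ / (4 n cos θ_r) = 638 / (4 × 1.76 × 0.935) = 96.9 nm.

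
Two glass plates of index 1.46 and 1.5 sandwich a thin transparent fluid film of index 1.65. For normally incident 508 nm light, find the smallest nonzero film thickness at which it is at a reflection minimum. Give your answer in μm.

Ray reflecting at the top interface goes from n = 1.46 toward n = 1.65: a half-wave phase shift.
Bottom surface (1.65 → 1.5): reflection off a lower-index medium gives no phase shift.
Exactly one π shift → a net half-wave offset.
For weak reflection here: 2 n t = m λ.
Minimum nonzero at m = 1: t = λ / (2 n) = 508 / (2 × 1.65) = 154 nm.

0.154 μm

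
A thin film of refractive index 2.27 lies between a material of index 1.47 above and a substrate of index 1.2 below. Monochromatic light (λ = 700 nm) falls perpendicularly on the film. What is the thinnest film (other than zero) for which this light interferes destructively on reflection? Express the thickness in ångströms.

1542 Å

Ray reflecting at the top interface goes from n = 1.47 toward n = 2.27: a half-wave phase shift.
At the lower boundary (n = 2.27 to n = 1.2) the reflected ray undergoes no phase shift.
Net: one phase inversion between the two reflected rays.
So the condition for destructive reflection is 2 n t = m λ.
Minimum nonzero at m = 1: t = λ / (2 n) = 700 / (2 × 2.27) = 154 nm.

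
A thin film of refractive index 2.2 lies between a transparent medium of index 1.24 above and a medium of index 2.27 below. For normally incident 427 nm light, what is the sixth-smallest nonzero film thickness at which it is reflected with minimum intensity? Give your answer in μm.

0.534 μm

At the upper boundary (n = 1.24 to n = 2.2) the reflected ray undergoes a half-wave phase shift.
Ray reflecting at the bottom interface goes from n = 2.2 toward n = 2.27: a half-wave phase shift.
The two reflections carry the same phase change, so no net offset.
With no net inversion, destructive interference in reflection requires 2 n t = (m + ½) λ.
The sixth-smallest nonzero thickness corresponds to m = 5: t = (m + ½) λ / (2 n) = 5.50 × 427 / (2 × 2.2) = 534 nm.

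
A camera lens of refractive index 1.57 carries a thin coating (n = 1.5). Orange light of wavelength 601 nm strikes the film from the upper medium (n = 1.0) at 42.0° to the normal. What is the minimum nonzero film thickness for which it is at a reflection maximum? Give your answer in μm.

Ray reflecting at the top interface goes from n = 1.0 toward n = 1.5: a half-wave phase shift.
At the lower boundary (n = 1.5 to n = 1.57) the reflected ray undergoes a half-wave phase shift.
Net: no relative phase inversion (both shifts match).
For strong reflection here: 2 n t cos θ_r = m λ.
Snell's law: 1.0 sin 42.0° = 1.5 sin θ_r → sin θ_r = 0.446, cos θ_r = 0.895.
Minimum nonzero at m = 1: t = λ / (2 n cos θ_r) = 601 / (2 × 1.5 × 0.895) = 224 nm.

0.224 μm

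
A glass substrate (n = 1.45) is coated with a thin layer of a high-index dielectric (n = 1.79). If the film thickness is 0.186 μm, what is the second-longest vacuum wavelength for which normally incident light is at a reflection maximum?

Ray reflecting at the top interface goes from n = 1.0 toward n = 1.79: a half-wave phase shift.
Ray reflecting at the bottom interface goes from n = 1.79 toward n = 1.45: no phase shift.
Net: one phase inversion between the two reflected rays.
For strong reflection here: 2 n t = (m + ½) λ.
λ = 2 n t / (m + ½). The second-longest wavelength is m = 1: λ = 2 × 1.79 × 186 / 1.50 = 444 nm.

444 nm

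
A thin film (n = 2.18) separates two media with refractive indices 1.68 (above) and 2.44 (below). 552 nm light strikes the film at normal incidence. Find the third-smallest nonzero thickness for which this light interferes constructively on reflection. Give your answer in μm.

Top surface (1.68 → 2.18): reflection off a higher-index medium gives a half-wave phase shift.
Ray reflecting at the bottom interface goes from n = 2.18 toward n = 2.44: a half-wave phase shift.
Net: no relative phase inversion (both shifts match).
For strong reflection here: 2 n t = m λ.
The third-smallest nonzero thickness corresponds to m = 3: t = m λ / (2 n) = 3.00 × 552 / (2 × 2.18) = 380 nm.

0.380 μm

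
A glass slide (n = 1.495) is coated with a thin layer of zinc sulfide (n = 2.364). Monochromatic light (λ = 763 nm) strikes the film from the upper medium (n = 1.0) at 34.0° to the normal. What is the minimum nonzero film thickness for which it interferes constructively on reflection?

At the upper boundary (n = 1.0 to n = 2.364) the reflected ray undergoes a half-wave phase shift.
Bottom surface (2.364 → 1.495): reflection off a lower-index medium gives no phase shift.
Net: one phase inversion between the two reflected rays.
So the condition for constructive reflection is 2 n t cos θ_r = (m + ½) λ.
Snell's law: 1.0 sin 34.0° = 2.364 sin θ_r → sin θ_r = 0.237, cos θ_r = 0.972.
Minimum at m = 0: t = λ / (4 n cos θ_r) = 763 / (4 × 2.364 × 0.972) = 83.0 nm.

83.0 nm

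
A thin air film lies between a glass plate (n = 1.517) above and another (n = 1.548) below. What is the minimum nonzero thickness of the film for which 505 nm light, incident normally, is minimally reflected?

Ray reflecting at the top interface goes from n = 1.517 toward n = 1.0: no phase shift.
Bottom surface (1.0 → 1.548): reflection off a higher-index medium gives a half-wave phase shift.
Exactly one π shift → a net half-wave offset.
For dark reflection here: 2 n t = m λ.
Minimum nonzero at m = 1: t = λ / (2 n) = 505 / (2 × 1.0) = 253 nm.

253 nm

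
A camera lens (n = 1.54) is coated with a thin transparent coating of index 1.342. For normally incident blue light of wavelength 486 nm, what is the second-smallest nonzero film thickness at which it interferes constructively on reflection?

362 nm

Ray reflecting at the top interface goes from n = 1.0 toward n = 1.342: a half-wave phase shift.
At the lower boundary (n = 1.342 to n = 1.54) the reflected ray undergoes a half-wave phase shift.
Zero or two π shifts → no net half-wave offset.
With no net inversion, constructive interference in reflection requires 2 n t = m λ.
The second-smallest nonzero thickness corresponds to m = 2: t = m λ / (2 n) = 2.00 × 486 / (2 × 1.342) = 362 nm.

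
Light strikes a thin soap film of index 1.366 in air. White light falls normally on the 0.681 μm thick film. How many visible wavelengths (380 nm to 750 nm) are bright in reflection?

3

At the upper boundary (n = 1.0 to n = 1.366) the reflected ray undergoes a half-wave phase shift.
Bottom surface (1.366 → 1.0): reflection off a lower-index medium gives no phase shift.
The two reflections differ by half a wavelength.
So the condition for constructive reflection is 2 n t = (m + ½) λ.
λ = 2 n t / (m + ½) = 1860 / (m + ½) nm.
m=1: 1240 nm (IR); m=2: 744 nm (visible); m=3: 532 nm (visible); m=4: 413 nm (visible); m=5: 338 nm (UV).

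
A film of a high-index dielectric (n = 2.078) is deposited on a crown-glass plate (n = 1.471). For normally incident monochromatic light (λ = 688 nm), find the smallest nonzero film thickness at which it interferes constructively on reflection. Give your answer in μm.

0.0828 μm

At the upper boundary (n = 1.0 to n = 2.078) the reflected ray undergoes a half-wave phase shift.
Ray reflecting at the bottom interface goes from n = 2.078 toward n = 1.471: no phase shift.
Exactly one π shift → a net half-wave offset.
So the condition for constructive reflection is 2 n t = (m + ½) λ.
Minimum at m = 0: t = λ / (4 n) = 688 / (4 × 2.078) = 82.8 nm.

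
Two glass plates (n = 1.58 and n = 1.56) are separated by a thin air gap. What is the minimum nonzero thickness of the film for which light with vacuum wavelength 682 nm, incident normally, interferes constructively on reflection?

Top surface (1.58 → 1.0): reflection off a lower-index medium gives no phase shift.
Ray reflecting at the bottom interface goes from n = 1.0 toward n = 1.56: a half-wave phase shift.
The two reflections differ by half a wavelength.
With one net inversion, constructive interference in reflection requires 2 n t = (m + ½) λ.
Minimum at m = 0: t = λ / (4 n) = 682 / (4 × 1.0) = 171 nm.

171 nm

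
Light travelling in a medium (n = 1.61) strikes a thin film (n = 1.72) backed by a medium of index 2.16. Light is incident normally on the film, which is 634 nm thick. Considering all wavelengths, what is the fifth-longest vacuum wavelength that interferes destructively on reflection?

485 nm

Top surface (1.61 → 1.72): reflection off a higher-index medium gives a half-wave phase shift.
At the lower boundary (n = 1.72 to n = 2.16) the reflected ray undergoes a half-wave phase shift.
Net: no relative phase inversion (both shifts match).
So the condition for destructive reflection is 2 n t = (m + ½) λ.
λ = 2 n t / (m + ½). The fifth-longest wavelength is m = 4: λ = 2 × 1.72 × 634 / 4.50 = 485 nm.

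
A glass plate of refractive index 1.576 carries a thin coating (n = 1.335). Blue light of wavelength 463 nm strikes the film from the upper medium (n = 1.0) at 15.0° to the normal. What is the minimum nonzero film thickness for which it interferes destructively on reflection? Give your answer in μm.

0.0884 μm

At the upper boundary (n = 1.0 to n = 1.335) the reflected ray undergoes a half-wave phase shift.
At the lower boundary (n = 1.335 to n = 1.576) the reflected ray undergoes a half-wave phase shift.
The two reflections carry the same phase change, so no net offset.
So the condition for destructive reflection is 2 n t cos θ_r = (m + ½) λ.
Snell's law: 1.0 sin 15.0° = 1.335 sin θ_r → sin θ_r = 0.194, cos θ_r = 0.981.
Minimum at m = 0: t = λ / (4 n cos θ_r) = 463 / (4 × 1.335 × 0.981) = 88.4 nm.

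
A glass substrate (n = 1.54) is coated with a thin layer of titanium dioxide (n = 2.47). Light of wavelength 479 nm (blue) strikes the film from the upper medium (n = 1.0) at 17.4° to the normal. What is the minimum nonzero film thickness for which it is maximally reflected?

Top surface (1.0 → 2.47): reflection off a higher-index medium gives a half-wave phase shift.
Ray reflecting at the bottom interface goes from n = 2.47 toward n = 1.54: no phase shift.
Exactly one π shift → a net half-wave offset.
So the condition for constructive reflection is 2 n t cos θ_r = (m + ½) λ.
Snell's law: 1.0 sin 17.4° = 2.47 sin θ_r → sin θ_r = 0.121, cos θ_r = 0.993.
Minimum at m = 0: t = λ / (4 n cos θ_r) = 479 / (4 × 2.47 × 0.993) = 48.8 nm.

48.8 nm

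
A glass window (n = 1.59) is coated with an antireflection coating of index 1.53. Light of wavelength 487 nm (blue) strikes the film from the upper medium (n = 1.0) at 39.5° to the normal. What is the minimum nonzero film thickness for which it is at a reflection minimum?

Top surface (1.0 → 1.53): reflection off a higher-index medium gives a half-wave phase shift.
At the lower boundary (n = 1.53 to n = 1.59) the reflected ray undergoes a half-wave phase shift.
Net: no relative phase inversion (both shifts match).
With no net inversion, destructive interference in reflection requires 2 n t cos θ_r = (m + ½) λ.
Snell's law: 1.0 sin 39.5° = 1.53 sin θ_r → sin θ_r = 0.416, cos θ_r = 0.909.
Minimum at m = 0: t = λ / (4 n cos θ_r) = 487 / (4 × 1.53 × 0.909) = 87.5 nm.

87.5 nm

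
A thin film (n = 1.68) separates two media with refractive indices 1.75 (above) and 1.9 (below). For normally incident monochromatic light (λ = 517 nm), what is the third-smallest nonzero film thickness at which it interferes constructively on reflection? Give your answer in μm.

Top surface (1.75 → 1.68): reflection off a lower-index medium gives no phase shift.
Bottom surface (1.68 → 1.9): reflection off a higher-index medium gives a half-wave phase shift.
Exactly one π shift → a net half-wave offset.
For bright reflection here: 2 n t = (m + ½) λ.
The third-smallest nonzero thickness corresponds to m = 2: t = (m + ½) λ / (2 n) = 2.50 × 517 / (2 × 1.68) = 385 nm.

0.385 μm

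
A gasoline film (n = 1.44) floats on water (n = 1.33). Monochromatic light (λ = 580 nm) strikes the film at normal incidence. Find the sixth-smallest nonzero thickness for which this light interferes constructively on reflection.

1108 nm

At the upper boundary (n = 1.0 to n = 1.44) the reflected ray undergoes a half-wave phase shift.
Bottom surface (1.44 → 1.33): reflection off a lower-index medium gives no phase shift.
Exactly one π shift → a net half-wave offset.
With one net inversion, constructive interference in reflection requires 2 n t = (m + ½) λ.
The sixth-smallest nonzero thickness corresponds to m = 5: t = (m + ½) λ / (2 n) = 5.50 × 580 / (2 × 1.44) = 1108 nm.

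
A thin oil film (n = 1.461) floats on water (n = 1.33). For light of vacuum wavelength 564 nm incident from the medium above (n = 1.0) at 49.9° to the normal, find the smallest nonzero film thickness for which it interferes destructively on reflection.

227 nm

At the upper boundary (n = 1.0 to n = 1.461) the reflected ray undergoes a half-wave phase shift.
Bottom surface (1.461 → 1.33): reflection off a lower-index medium gives no phase shift.
The two reflections differ by half a wavelength.
So the condition for destructive reflection is 2 n t cos θ_r = m λ.
Snell's law: 1.0 sin 49.9° = 1.461 sin θ_r → sin θ_r = 0.524, cos θ_r = 0.852.
Minimum nonzero at m = 1: t = λ / (2 n cos θ_r) = 564 / (2 × 1.461 × 0.852) = 227 nm.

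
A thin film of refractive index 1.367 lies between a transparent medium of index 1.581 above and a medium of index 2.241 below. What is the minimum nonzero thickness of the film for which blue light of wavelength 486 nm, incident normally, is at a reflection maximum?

88.9 nm

Ray reflecting at the top interface goes from n = 1.581 toward n = 1.367: no phase shift.
At the lower boundary (n = 1.367 to n = 2.241) the reflected ray undergoes a half-wave phase shift.
The two reflections differ by half a wavelength.
With one net inversion, constructive interference in reflection requires 2 n t = (m + ½) λ.
Minimum at m = 0: t = λ / (4 n) = 486 / (4 × 1.367) = 88.9 nm.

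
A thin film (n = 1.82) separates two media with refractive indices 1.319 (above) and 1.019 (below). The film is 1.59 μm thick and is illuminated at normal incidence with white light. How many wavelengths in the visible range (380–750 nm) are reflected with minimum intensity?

Top surface (1.319 → 1.82): reflection off a higher-index medium gives a half-wave phase shift.
Bottom surface (1.82 → 1.019): reflection off a lower-index medium gives no phase shift.
Net: one phase inversion between the two reflected rays.
With one net inversion, destructive interference in reflection requires 2 n t = m λ.
λ = 2 n t / m = 5788 / m nm.
m=7: 827 nm (IR); m=8: 723 nm (visible); m=9: 643 nm (visible); m=10: 579 nm (visible); m=11: 526 nm (visible); m=12: 482 nm (visible); m=13: 445 nm (visible); m=14: 413 nm (visible); m=15: 386 nm (visible); m=16: 362 nm (UV).

8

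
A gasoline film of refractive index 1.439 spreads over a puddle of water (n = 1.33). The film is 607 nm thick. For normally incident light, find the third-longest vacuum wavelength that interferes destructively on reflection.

Top surface (1.0 → 1.439): reflection off a higher-index medium gives a half-wave phase shift.
Ray reflecting at the bottom interface goes from n = 1.439 toward n = 1.33: no phase shift.
Exactly one π shift → a net half-wave offset.
With one net inversion, destructive interference in reflection requires 2 n t = m λ.
λ = 2 n t / m. The third-longest wavelength is m = 3: λ = 2 × 1.439 × 607 / 3.00 = 582 nm.

582 nm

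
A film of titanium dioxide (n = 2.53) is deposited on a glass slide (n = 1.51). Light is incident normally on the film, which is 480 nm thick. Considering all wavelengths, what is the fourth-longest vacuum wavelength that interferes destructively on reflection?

607 nm

Top surface (1.0 → 2.53): reflection off a higher-index medium gives a half-wave phase shift.
Ray reflecting at the bottom interface goes from n = 2.53 toward n = 1.51: no phase shift.
The two reflections differ by half a wavelength.
With one net inversion, destructive interference in reflection requires 2 n t = m λ.
λ = 2 n t / m. The fourth-longest wavelength is m = 4: λ = 2 × 2.53 × 480 / 4.00 = 607 nm.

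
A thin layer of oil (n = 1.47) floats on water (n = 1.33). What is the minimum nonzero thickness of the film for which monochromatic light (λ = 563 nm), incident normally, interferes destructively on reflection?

Top surface (1.0 → 1.47): reflection off a higher-index medium gives a half-wave phase shift.
Ray reflecting at the bottom interface goes from n = 1.47 toward n = 1.33: no phase shift.
The two reflections differ by half a wavelength.
So the condition for destructive reflection is 2 n t = m λ.
Minimum nonzero at m = 1: t = λ / (2 n) = 563 / (2 × 1.47) = 191 nm.

191 nm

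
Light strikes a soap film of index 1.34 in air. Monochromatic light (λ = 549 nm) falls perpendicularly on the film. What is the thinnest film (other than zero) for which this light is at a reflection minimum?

Ray reflecting at the top interface goes from n = 1.0 toward n = 1.34: a half-wave phase shift.
At the lower boundary (n = 1.34 to n = 1.0) the reflected ray undergoes no phase shift.
Exactly one π shift → a net half-wave offset.
So the condition for destructive reflection is 2 n t = m λ.
Minimum nonzero at m = 1: t = λ / (2 n) = 549 / (2 × 1.34) = 205 nm.

205 nm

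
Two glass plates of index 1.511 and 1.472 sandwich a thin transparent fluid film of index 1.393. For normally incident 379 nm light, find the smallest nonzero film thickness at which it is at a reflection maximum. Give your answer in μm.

Top surface (1.511 → 1.393): reflection off a lower-index medium gives no phase shift.
Ray reflecting at the bottom interface goes from n = 1.393 toward n = 1.472: a half-wave phase shift.
The two reflections differ by half a wavelength.
So the condition for constructive reflection is 2 n t = (m + ½) λ.
Minimum at m = 0: t = λ / (4 n) = 379 / (4 × 1.393) = 68.0 nm.

0.0680 μm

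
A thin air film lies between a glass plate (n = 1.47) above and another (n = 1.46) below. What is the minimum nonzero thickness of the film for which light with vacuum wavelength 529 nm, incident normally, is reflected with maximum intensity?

132 nm

Ray reflecting at the top interface goes from n = 1.47 toward n = 1.0: no phase shift.
Bottom surface (1.0 → 1.46): reflection off a higher-index medium gives a half-wave phase shift.
The two reflections differ by half a wavelength.
With one net inversion, constructive interference in reflection requires 2 n t = (m + ½) λ.
Minimum at m = 0: t = λ / (4 n) = 529 / (4 × 1.0) = 132 nm.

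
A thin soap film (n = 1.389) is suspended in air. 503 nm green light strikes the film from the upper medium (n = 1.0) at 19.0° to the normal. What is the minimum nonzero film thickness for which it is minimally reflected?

186 nm

At the upper boundary (n = 1.0 to n = 1.389) the reflected ray undergoes a half-wave phase shift.
At the lower boundary (n = 1.389 to n = 1.0) the reflected ray undergoes no phase shift.
The two reflections differ by half a wavelength.
With one net inversion, destructive interference in reflection requires 2 n t cos θ_r = m λ.
Snell's law: 1.0 sin 19.0° = 1.389 sin θ_r → sin θ_r = 0.234, cos θ_r = 0.972.
Minimum nonzero at m = 1: t = λ / (2 n cos θ_r) = 503 / (2 × 1.389 × 0.972) = 186 nm.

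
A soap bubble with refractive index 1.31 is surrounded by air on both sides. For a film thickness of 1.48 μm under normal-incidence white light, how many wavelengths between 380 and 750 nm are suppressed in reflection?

Ray reflecting at the top interface goes from n = 1.0 toward n = 1.31: a half-wave phase shift.
Ray reflecting at the bottom interface goes from n = 1.31 toward n = 1.0: no phase shift.
Exactly one π shift → a net half-wave offset.
So the condition for destructive reflection is 2 n t = m λ.
λ = 2 n t / m = 3878 / m nm.
m=5: 776 nm (IR); m=6: 646 nm (visible); m=7: 554 nm (visible); m=8: 485 nm (visible); m=9: 431 nm (visible); m=10: 388 nm (visible); m=11: 353 nm (UV).

5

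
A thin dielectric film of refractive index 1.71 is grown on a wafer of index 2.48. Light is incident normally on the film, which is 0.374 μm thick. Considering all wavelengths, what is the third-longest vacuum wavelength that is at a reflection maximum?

426 nm

Top surface (1.0 → 1.71): reflection off a higher-index medium gives a half-wave phase shift.
At the lower boundary (n = 1.71 to n = 2.48) the reflected ray undergoes a half-wave phase shift.
Zero or two π shifts → no net half-wave offset.
With no net inversion, constructive interference in reflection requires 2 n t = m λ.
λ = 2 n t / m. The third-longest wavelength is m = 3: λ = 2 × 1.71 × 374 / 3.00 = 426 nm.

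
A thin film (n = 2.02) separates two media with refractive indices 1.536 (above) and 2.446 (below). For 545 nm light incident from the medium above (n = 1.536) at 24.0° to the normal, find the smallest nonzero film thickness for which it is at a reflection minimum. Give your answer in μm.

Ray reflecting at the top interface goes from n = 1.536 toward n = 2.02: a half-wave phase shift.
At the lower boundary (n = 2.02 to n = 2.446) the reflected ray undergoes a half-wave phase shift.
Net: no relative phase inversion (both shifts match).
For minimum reflection here: 2 n t cos θ_r = (m + ½) λ.
Snell's law: 1.536 sin 24.0° = 2.02 sin θ_r → sin θ_r = 0.309, cos θ_r = 0.951.
Minimum at m = 0: t = λ / (4 n cos θ_r) = 545 / (4 × 2.02 × 0.951) = 70.9 nm.

0.0709 μm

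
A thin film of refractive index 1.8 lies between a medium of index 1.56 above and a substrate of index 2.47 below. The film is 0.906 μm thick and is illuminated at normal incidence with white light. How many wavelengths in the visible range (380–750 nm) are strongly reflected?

4

At the upper boundary (n = 1.56 to n = 1.8) the reflected ray undergoes a half-wave phase shift.
At the lower boundary (n = 1.8 to n = 2.47) the reflected ray undergoes a half-wave phase shift.
Net: no relative phase inversion (both shifts match).
With no net inversion, constructive interference in reflection requires 2 n t = m λ.
λ = 2 n t / m = 3262 / m nm.
m=4: 815 nm (IR); m=5: 652 nm (visible); m=6: 544 nm (visible); m=7: 466 nm (visible); m=8: 408 nm (visible); m=9: 362 nm (UV).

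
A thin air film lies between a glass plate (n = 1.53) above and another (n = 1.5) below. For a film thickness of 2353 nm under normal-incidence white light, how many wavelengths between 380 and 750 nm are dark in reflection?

Ray reflecting at the top interface goes from n = 1.53 toward n = 1.0: no phase shift.
Ray reflecting at the bottom interface goes from n = 1.0 toward n = 1.5: a half-wave phase shift.
The two reflections differ by half a wavelength.
So the condition for destructive reflection is 2 n t = m λ.
λ = 2 n t / m = 4706 / m nm.
m=6: 784 nm (IR); m=7: 672 nm (visible); m=8: 588 nm (visible); m=9: 523 nm (visible); m=10: 471 nm (visible); m=11: 428 nm (visible); m=12: 392 nm (visible); m=13: 362 nm (UV).

6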